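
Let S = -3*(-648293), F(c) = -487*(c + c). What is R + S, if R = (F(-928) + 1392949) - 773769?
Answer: 3467931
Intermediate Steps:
F(c) = -974*c
S = 1944879
R = 1523052 (R = (-974*(-928) + 1392949) - 773769 = (903872 + 1392949) - 773769 = 2296821 - 773769 = 1523052)
R + S = 1523052 + 1944879 = 3467931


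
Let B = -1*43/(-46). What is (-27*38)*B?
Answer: -22059/23 ≈ -959.09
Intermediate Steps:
B = 43/46 (B = -43*(-1/46) = 43/46 ≈ 0.93478)
(-27*38)*B = -27*38*(43/46) = -1026*43/46 = -22059/23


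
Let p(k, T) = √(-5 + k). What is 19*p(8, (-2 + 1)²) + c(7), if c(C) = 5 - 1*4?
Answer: 1 + 19*√3 ≈ 33.909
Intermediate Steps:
c(C) = 1 (c(C) = 5 - 4 = 1)
19*p(8, (-2 + 1)²) + c(7) = 19*√(-5 + 8) + 1 = 19*√3 + 1 = 1 + 19*√3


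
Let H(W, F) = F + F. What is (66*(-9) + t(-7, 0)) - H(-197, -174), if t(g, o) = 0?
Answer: -246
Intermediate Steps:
H(W, F) = 2*F
(66*(-9) + t(-7, 0)) - H(-197, -174) = (66*(-9) + 0) - 2*(-174) = (-594 + 0) - 1*(-348) = -594 + 348 = -246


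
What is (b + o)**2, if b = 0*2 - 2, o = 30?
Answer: 784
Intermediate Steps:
b = -2 (b = 0 - 2 = -2)
(b + o)**2 = (-2 + 30)**2 = 28**2 = 784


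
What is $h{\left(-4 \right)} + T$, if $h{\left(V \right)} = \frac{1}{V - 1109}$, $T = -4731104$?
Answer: $- \frac{5265718753}{1113} \approx -4.7311 \cdot 10^{6}$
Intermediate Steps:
$h{\left(V \right)} = \frac{1}{-1109 + V}$
$h{\left(-4 \right)} + T = \frac{1}{-1109 - 4} - 4731104 = \frac{1}{-1113} - 4731104 = - \frac{1}{1113} - 4731104 = - \frac{5265718753}{1113}$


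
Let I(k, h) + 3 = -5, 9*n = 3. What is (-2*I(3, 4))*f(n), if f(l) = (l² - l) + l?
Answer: 16/9 ≈ 1.7778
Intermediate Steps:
n = ⅓ (n = (⅑)*3 = ⅓ ≈ 0.33333)
f(l) = l²
I(k, h) = -8 (I(k, h) = -3 - 5 = -8)
(-2*I(3, 4))*f(n) = (-2*(-8))*(⅓)² = 16*(⅑) = 16/9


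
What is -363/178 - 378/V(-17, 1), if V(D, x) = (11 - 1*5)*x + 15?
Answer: -3567/178 ≈ -20.039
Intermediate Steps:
V(D, x) = 15 + 6*x (V(D, x) = (11 - 5)*x + 15 = 6*x + 15 = 15 + 6*x)
-363/178 - 378/V(-17, 1) = -363/178 - 378/(15 + 6*1) = -363*1/178 - 378/(15 + 6) = -363/178 - 378/21 = -363/178 - 378*1/21 = -363/178 - 18 = -3567/178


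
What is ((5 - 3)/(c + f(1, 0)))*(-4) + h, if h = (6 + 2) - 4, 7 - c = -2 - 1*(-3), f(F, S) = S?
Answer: 8/3 ≈ 2.6667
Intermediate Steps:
c = 6 (c = 7 - (-2 - 1*(-3)) = 7 - (-2 + 3) = 7 - 1*1 = 7 - 1 = 6)
h = 4 (h = 8 - 4 = 4)
((5 - 3)/(c + f(1, 0)))*(-4) + h = ((5 - 3)/(6 + 0))*(-4) + 4 = (2/6)*(-4) + 4 = (2*(1/6))*(-4) + 4 = (1/3)*(-4) + 4 = -4/3 + 4 = 8/3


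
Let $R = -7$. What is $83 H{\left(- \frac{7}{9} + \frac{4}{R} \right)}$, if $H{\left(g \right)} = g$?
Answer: $- \frac{7055}{63} \approx -111.98$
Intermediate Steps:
$83 H{\left(- \frac{7}{9} + \frac{4}{R} \right)} = 83 \left(- \frac{7}{9} + \frac{4}{-7}\right) = 83 \left(\left(-7\right) \frac{1}{9} + 4 \left(- \frac{1}{7}\right)\right) = 83 \left(- \frac{7}{9} - \frac{4}{7}\right) = 83 \left(- \frac{85}{63}\right) = - \frac{7055}{63}$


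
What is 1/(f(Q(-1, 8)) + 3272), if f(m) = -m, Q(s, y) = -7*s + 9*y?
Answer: 1/3193 ≈ 0.00031319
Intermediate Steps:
1/(f(Q(-1, 8)) + 3272) = 1/(-(-7*(-1) + 9*8) + 3272) = 1/(-(7 + 72) + 3272) = 1/(-1*79 + 3272) = 1/(-79 + 3272) = 1/3193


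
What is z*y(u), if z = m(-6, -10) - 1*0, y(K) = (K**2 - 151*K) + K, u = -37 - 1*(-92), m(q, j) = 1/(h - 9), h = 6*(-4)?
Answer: 475/3 ≈ 158.33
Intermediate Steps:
h = -24
m(q, j) = -1/33 (m(q, j) = 1/(-24 - 9) = 1/(-33) = -1/33)
u = 55 (u = -37 + 92 = 55)
y(K) = K**2 - 150*K
z = -1/33 (z = -1/33 - 1*0 = -1/33 + 0 = -1/33 ≈ -0.030303)
z*y(u) = -5*(-150 + 55)/3 = -5*(-95)/3 = -1/33*(-5225) = 475/3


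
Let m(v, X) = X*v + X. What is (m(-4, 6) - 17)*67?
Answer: -2345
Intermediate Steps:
m(v, X) = X + X*v
(m(-4, 6) - 17)*67 = (6*(1 - 4) - 17)*67 = (6*(-3) - 17)*67 = (-18 - 17)*67 = -35*67 = -2345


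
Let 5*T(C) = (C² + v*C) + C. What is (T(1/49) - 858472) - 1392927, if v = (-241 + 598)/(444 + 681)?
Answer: -10135516848544/4501875 ≈ -2.2514e+6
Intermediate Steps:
v = 119/375 (v = 357/1125 = 357*(1/1125) = 119/375 ≈ 0.31733)
T(C) = C²/5 + 494*C/1875 (T(C) = ((C² + 119*C/375) + C)/5 = (C² + 494*C/375)/5 = C²/5 + 494*C/1875)
(T(1/49) - 858472) - 1392927 = ((1/1875)*(494 + 375/49)/49 - 858472) - 1392927 = ((1/1875)*(1/49)*(494 + 375*(1/49)) - 858472) - 1392927 = ((1/1875)*(1/49)*(494 + 375/49) - 858472) - 1392927 = ((1/1875)*(1/49)*(24581/49) - 858472) - 1392927 = (24581/4501875 - 858472) - 1392927 = -3864733610419/4501875 - 1392927 = -10135516848544/4501875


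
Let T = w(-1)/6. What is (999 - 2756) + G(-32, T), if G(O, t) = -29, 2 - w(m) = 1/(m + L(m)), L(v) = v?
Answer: -1786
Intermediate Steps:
w(m) = 2 - 1/(2*m) (w(m) = 2 - 1/(m + m) = 2 - 1/(2*m))
T = 5/12 (T = (2 - ½/(-1))/6 = (2 - ½*(-1))/6 = (2 + ½)/6 = (⅙)*(5/2) = 5/12 ≈ 0.41667)
(999 - 2756) + G(-32, T) = (999 - 2756) - 29 = -1757 - 29 = -1786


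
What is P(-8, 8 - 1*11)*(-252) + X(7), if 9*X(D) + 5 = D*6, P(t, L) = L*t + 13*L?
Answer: 34057/9 ≈ 3784.1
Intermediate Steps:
P(t, L) = 13*L + L*t
X(D) = -5/9 + 2*D/3 (X(D) = -5/9 + (D*6)/9 = -5/9 + (6*D)/9 = -5/9 + 2*D/3)
P(-8, 8 - 1*11)*(-252) + X(7) = ((8 - 1*11)*(13 - 8))*(-252) + (-5/9 + (⅔)*7) = ((8 - 11)*5)*(-252) + (-5/9 + 14/3) = -3*5*(-252) + 37/9 = -15*(-252) + 37/9 = 3780 + 37/9 = 34057/9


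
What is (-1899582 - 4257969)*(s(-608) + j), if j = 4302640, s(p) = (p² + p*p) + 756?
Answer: -31050830208924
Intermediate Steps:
s(p) = 756 + 2*p² (s(p) = (p² + p²) + 756 = 2*p² + 756 = 756 + 2*p²)
(-1899582 - 4257969)*(s(-608) + j) = (-1899582 - 4257969)*((756 + 2*(-608)²) + 4302640) = -6157551*((756 + 2*369664) + 4302640) = -6157551*((756 + 739328) + 4302640) = -6157551*(740084 + 4302640) = -6157551*5042724 = -31050830208924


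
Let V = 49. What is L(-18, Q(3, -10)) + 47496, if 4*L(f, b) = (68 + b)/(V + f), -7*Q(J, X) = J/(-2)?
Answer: 82454011/1736 ≈ 47497.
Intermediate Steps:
Q(J, X) = J/14 (Q(J, X) = -J/(7*(-2)) = -J*(-1)/(7*2) = -(-1)*J/14 = J/14)
L(f, b) = (68 + b)/(4*(49 + f)) (L(f, b) = ((68 + b)/(49 + f))/4 = (68 + b)/(4*(49 + f)))
L(-18, Q(3, -10)) + 47496 = (68 + (1/14)*3)/(4*(49 - 18)) + 47496 = (¼)*(68 + 3/14)/31 + 47496 = (¼)*(1/31)*(955/14) + 47496 = 955/1736 + 47496 = 82454011/1736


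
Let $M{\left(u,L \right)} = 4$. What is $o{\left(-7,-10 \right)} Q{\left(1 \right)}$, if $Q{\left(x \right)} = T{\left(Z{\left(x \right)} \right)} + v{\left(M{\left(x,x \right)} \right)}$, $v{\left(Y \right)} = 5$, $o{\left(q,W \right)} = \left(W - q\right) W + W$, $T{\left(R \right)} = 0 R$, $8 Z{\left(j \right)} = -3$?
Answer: $100$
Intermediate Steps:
$Z{\left(j \right)} = - \frac{3}{8}$ ($Z{\left(j \right)} = \frac{1}{8} \left(-3\right) = - \frac{3}{8}$)
$T{\left(R \right)} = 0$
$o{\left(q,W \right)} = W + W \left(W - q\right)$ ($o{\left(q,W \right)} = W \left(W - q\right) + W = W + W \left(W - q\right)$)
$Q{\left(x \right)} = 5$ ($Q{\left(x \right)} = 0 + 5 = 5$)
$o{\left(-7,-10 \right)} Q{\left(1 \right)} = - 10 \left(1 - 10 - -7\right) 5 = - 10 \left(1 - 10 + 7\right) 5 = \left(-10\right) \left(-2\right) 5 = 20 \cdot 5 = 100$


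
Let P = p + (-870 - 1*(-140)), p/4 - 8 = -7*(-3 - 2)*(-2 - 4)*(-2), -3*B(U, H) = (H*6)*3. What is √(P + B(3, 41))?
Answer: 4*√46 ≈ 27.129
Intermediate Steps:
B(U, H) = -6*H (B(U, H) = -H*6*3/3 = -6*H*3/3 = -6*H)
p = 1712 (p = 32 + 4*(-7*(-3 - 2)*(-2 - 4)*(-2)) = 32 + 4*(-(-35)*(-6)*(-2)) = 32 + 4*(-7*30*(-2)) = 32 + 4*(-210*(-2)) = 32 + 4*420 = 32 + 1680 = 1712)
P = 982 (P = 1712 + (-870 - 1*(-140)) = 1712 + (-870 + 140) = 1712 - 730 = 982)
√(P + B(3, 41)) = √(982 - 6*41) = √(982 - 246) = √736 = 4*√46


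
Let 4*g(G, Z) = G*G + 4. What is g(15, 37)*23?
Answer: 5267/4 ≈ 1316.8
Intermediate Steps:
g(G, Z) = 1 + G²/4 (g(G, Z) = (G*G + 4)/4 = (G² + 4)/4 = (4 + G²)/4 = 1 + G²/4)
g(15, 37)*23 = (1 + (¼)*15²)*23 = (1 + (¼)*225)*23 = (1 + 225/4)*23 = (229/4)*23 = 5267/4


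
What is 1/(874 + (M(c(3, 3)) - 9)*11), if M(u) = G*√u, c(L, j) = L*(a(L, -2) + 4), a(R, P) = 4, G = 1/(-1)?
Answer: 775/597721 + 22*√6/597721 ≈ 0.0013867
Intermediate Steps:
G = -1 (G = 1*(-1) = -1)
c(L, j) = 8*L (c(L, j) = L*(4 + 4) = L*8 = 8*L)
M(u) = -√u
1/(874 + (M(c(3, 3)) - 9)*11) = 1/(874 + (-√(8*3) - 9)*11) = 1/(874 + (-√24 - 9)*11) = 1/(874 + (-2*√6 - 9)*11) = 1/(874 + (-9 - 2*√6)*11) = 1/(874 + (-99 - 22*√6)) = 1/(775 - 22*√6)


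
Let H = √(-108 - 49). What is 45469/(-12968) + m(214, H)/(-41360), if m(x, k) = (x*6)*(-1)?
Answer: -116496683/33522280 ≈ -3.4752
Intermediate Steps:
H = I*√157 (H = √(-157) = I*√157 ≈ 12.53*I)
m(x, k) = -6*x (m(x, k) = (6*x)*(-1) = -6*x)
45469/(-12968) + m(214, H)/(-41360) = 45469/(-12968) - 6*214/(-41360) = 45469*(-1/12968) - 1284*(-1/41360) = -45469/12968 + 321/10340 = -116496683/33522280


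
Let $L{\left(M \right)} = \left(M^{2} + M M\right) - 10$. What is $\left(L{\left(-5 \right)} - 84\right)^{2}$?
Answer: $1936$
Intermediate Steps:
$L{\left(M \right)} = -10 + 2 M^{2}$ ($L{\left(M \right)} = \left(M^{2} + M^{2}\right) - 10 = 2 M^{2} - 10 = -10 + 2 M^{2}$)
$\left(L{\left(-5 \right)} - 84\right)^{2} = \left(\left(-10 + 2 \left(-5\right)^{2}\right) - 84\right)^{2} = \left(\left(-10 + 2 \cdot 25\right) - 84\right)^{2} = \left(\left(-10 + 50\right) - 84\right)^{2} = \left(40 - 84\right)^{2} = \left(-44\right)^{2} = 1936$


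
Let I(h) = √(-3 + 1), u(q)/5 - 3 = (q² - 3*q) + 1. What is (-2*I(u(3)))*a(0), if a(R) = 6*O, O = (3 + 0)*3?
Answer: -108*I*√2 ≈ -152.74*I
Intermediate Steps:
u(q) = 20 - 15*q + 5*q² (u(q) = 15 + 5*((q² - 3*q) + 1) = 15 + 5*(1 + q² - 3*q) = 15 + (5 - 15*q + 5*q²) = 20 - 15*q + 5*q²)
O = 9 (O = 3*3 = 9)
I(h) = I*√2 (I(h) = √(-2) = I*√2)
a(R) = 54 (a(R) = 6*9 = 54)
(-2*I(u(3)))*a(0) = -2*I*√2*54 = -108*I*√2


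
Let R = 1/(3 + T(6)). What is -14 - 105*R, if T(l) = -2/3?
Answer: -59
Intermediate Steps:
T(l) = -⅔ (T(l) = -2*⅓ = -⅔)
R = 3/7 (R = 1/(3 - ⅔) = 1/(7/3) = 3/7 ≈ 0.42857)
-14 - 105*R = -14 - 105*3/7 = -14 - 45 = -59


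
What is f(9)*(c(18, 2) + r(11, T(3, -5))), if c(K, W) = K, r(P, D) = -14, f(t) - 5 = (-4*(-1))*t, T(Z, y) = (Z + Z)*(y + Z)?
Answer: 164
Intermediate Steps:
T(Z, y) = 2*Z*(Z + y) (T(Z, y) = (2*Z)*(Z + y) = 2*Z*(Z + y))
f(t) = 5 + 4*t (f(t) = 5 + (-4*(-1))*t = 5 + 4*t)
f(9)*(c(18, 2) + r(11, T(3, -5))) = (5 + 4*9)*(18 - 14) = (5 + 36)*4 = 41*4 = 164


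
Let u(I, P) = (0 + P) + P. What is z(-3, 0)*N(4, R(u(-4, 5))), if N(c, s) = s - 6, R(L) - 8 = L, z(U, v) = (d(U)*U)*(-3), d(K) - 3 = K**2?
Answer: 1296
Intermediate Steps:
d(K) = 3 + K**2
z(U, v) = -3*U*(3 + U**2) (z(U, v) = ((3 + U**2)*U)*(-3) = (U*(3 + U**2))*(-3) = -3*U*(3 + U**2))
u(I, P) = 2*P (u(I, P) = P + P = 2*P)
R(L) = 8 + L
N(c, s) = -6 + s
z(-3, 0)*N(4, R(u(-4, 5))) = (-3*(-3)*(3 + (-3)**2))*(-6 + (8 + 2*5)) = (-3*(-3)*(3 + 9))*(-6 + (8 + 10)) = (-3*(-3)*12)*(-6 + 18) = 108*12 = 1296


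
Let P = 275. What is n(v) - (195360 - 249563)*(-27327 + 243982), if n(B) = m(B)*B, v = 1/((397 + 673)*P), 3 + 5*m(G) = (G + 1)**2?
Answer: 1495930646239386924100088501/127385330703125000 ≈ 1.1743e+10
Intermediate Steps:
m(G) = -3/5 + (1 + G)**2/5 (m(G) = -3/5 + (G + 1)**2/5 = -3/5 + (1 + G)**2/5)
v = 1/294250 (v = 1/((397 + 673)*275) = (1/275)/1070 = (1/1070)*(1/275) = 1/294250 ≈ 3.3985e-6)
n(B) = B*(-3/5 + (1 + B)**2/5) (n(B) = (-3/5 + (1 + B)**2/5)*B = B*(-3/5 + (1 + B)**2/5))
n(v) - (195360 - 249563)*(-27327 + 243982) = (1/5)*(1/294250)*(-3 + (1 + 1/294250)**2) - (195360 - 249563)*(-27327 + 243982) = (1/5)*(1/294250)*(-3 + (294251/294250)**2) - (-54203)*216655 = (1/5)*(1/294250)*(-3 + 86583651001/86583062500) - 1*(-11743350965) = (1/5)*(1/294250)*(-173165536499/86583062500) + 11743350965 = -173165536499/127385330703125000 + 11743350965 = 1495930646239386924100088501/127385330703125000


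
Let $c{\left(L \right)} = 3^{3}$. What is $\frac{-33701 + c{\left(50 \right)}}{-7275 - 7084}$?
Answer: $\frac{33674}{14359} \approx 2.3451$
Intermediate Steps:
$c{\left(L \right)} = 27$
$\frac{-33701 + c{\left(50 \right)}}{-7275 - 7084} = \frac{-33701 + 27}{-7275 - 7084} = - \frac{33674}{-14359} = \left(-33674\right) \left(- \frac{1}{14359}\right) = \frac{33674}{14359}$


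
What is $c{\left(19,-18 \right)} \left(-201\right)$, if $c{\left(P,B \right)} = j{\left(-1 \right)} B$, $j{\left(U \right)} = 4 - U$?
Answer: $18090$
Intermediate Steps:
$c{\left(P,B \right)} = 5 B$ ($c{\left(P,B \right)} = \left(4 - -1\right) B = \left(4 + 1\right) B = 5 B$)
$c{\left(19,-18 \right)} \left(-201\right) = 5 \left(-18\right) \left(-201\right) = \left(-90\right) \left(-201\right) = 18090$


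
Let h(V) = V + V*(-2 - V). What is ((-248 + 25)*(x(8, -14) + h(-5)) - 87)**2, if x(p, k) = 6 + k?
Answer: 37908649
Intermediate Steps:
((-248 + 25)*(x(8, -14) + h(-5)) - 87)**2 = ((-248 + 25)*((6 - 14) - 1*(-5)*(1 - 5)) - 87)**2 = (-223*(-8 - 1*(-5)*(-4)) - 87)**2 = (-223*(-8 - 20) - 87)**2 = (-223*(-28) - 87)**2 = (6244 - 87)**2 = 6157**2 = 37908649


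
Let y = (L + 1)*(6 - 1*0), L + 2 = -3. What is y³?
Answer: -13824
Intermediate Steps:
L = -5 (L = -2 - 3 = -5)
y = -24 (y = (-5 + 1)*(6 - 1*0) = -4*(6 + 0) = -4*6 = -24)
y³ = (-24)³ = -13824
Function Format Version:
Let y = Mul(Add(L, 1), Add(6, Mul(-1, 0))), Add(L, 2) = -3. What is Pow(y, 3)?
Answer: -13824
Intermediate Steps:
L = -5 (L = Add(-2, -3) = -5)
y = -24 (y = Mul(Add(-5, 1), Add(6, Mul(-1, 0))) = Mul(-4, Add(6, 0)) = Mul(-4, 6) = -24)
Pow(y, 3) = Pow(-24, 3) = -13824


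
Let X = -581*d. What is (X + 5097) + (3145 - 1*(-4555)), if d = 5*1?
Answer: 9892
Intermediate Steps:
d = 5
X = -2905 (X = -581*5 = -2905)
(X + 5097) + (3145 - 1*(-4555)) = (-2905 + 5097) + (3145 - 1*(-4555)) = 2192 + (3145 + 4555) = 2192 + 7700 = 9892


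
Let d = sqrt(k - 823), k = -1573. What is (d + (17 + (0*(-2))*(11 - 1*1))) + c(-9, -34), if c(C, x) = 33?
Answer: 50 + 2*I*sqrt(599) ≈ 50.0 + 48.949*I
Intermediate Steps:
d = 2*I*sqrt(599) (d = sqrt(-1573 - 823) = sqrt(-2396) = 2*I*sqrt(599) ≈ 48.949*I)
(d + (17 + (0*(-2))*(11 - 1*1))) + c(-9, -34) = (2*I*sqrt(599) + (17 + (0*(-2))*(11 - 1*1))) + 33 = (2*I*sqrt(599) + (17 + 0*(11 - 1))) + 33 = (2*I*sqrt(599) + (17 + 0*10)) + 33 = (2*I*sqrt(599) + (17 + 0)) + 33 = (2*I*sqrt(599) + 17) + 33 = (17 + 2*I*sqrt(599)) + 33 = 50 + 2*I*sqrt(599)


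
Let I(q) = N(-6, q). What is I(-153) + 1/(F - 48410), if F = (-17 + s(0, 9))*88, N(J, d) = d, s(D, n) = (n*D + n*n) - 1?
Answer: -6558499/42866 ≈ -153.00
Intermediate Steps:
s(D, n) = -1 + n**2 + D*n (s(D, n) = (D*n + n**2) - 1 = (n**2 + D*n) - 1 = -1 + n**2 + D*n)
I(q) = q
F = 5544 (F = (-17 + (-1 + 9**2 + 0*9))*88 = (-17 + (-1 + 81 + 0))*88 = (-17 + 80)*88 = 63*88 = 5544)
I(-153) + 1/(F - 48410) = -153 + 1/(5544 - 48410) = -153 + 1/(-42866) = -153 - 1/42866 = -6558499/42866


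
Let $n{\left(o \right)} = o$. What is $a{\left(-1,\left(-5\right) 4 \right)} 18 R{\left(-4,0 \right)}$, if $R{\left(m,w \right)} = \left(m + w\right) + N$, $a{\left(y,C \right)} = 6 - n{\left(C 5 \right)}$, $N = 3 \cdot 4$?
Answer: $15264$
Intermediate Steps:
$N = 12$
$a{\left(y,C \right)} = 6 - 5 C$ ($a{\left(y,C \right)} = 6 - C 5 = 6 - 5 C$)
$R{\left(m,w \right)} = 12 + m + w$ ($R{\left(m,w \right)} = \left(m + w\right) + 12 = 12 + m + w$)
$a{\left(-1,\left(-5\right) 4 \right)} 18 R{\left(-4,0 \right)} = \left(6 - 5 \left(\left(-5\right) 4\right)\right) 18 \left(12 - 4 + 0\right) = \left(6 - -100\right) 18 \cdot 8 = \left(6 + 100\right) 18 \cdot 8 = 106 \cdot 18 \cdot 8 = 1908 \cdot 8 = 15264$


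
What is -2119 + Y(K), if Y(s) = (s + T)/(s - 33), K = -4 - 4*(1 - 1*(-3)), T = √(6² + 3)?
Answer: -112287/53 - √39/53 ≈ -2118.7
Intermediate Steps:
T = √39 (T = √(36 + 3) = √39 ≈ 6.2450)
K = -20 (K = -4 - 4*(1 + 3) = -4 - 4*4 = -4 - 16 = -20)
Y(s) = (s + √39)/(-33 + s) (Y(s) = (s + √39)/(s - 33) = (s + √39)/(-33 + s))
-2119 + Y(K) = -2119 + (-20 + √39)/(-33 - 20) = -2119 + (-20 + √39)/(-53) = -2119 - (-20 + √39)/53 = -2119 + (20/53 - √39/53) = -112287/53 - √39/53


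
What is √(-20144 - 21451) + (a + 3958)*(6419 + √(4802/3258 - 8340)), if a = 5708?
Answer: 62046054 + I*√41595 + 3222*I*√2458606079/181 ≈ 6.2046e+7 + 8.8286e+5*I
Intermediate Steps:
√(-20144 - 21451) + (a + 3958)*(6419 + √(4802/3258 - 8340)) = √(-20144 - 21451) + (5708 + 3958)*(6419 + √(4802/3258 - 8340)) = √(-41595) + 9666*(6419 + √(4802*(1/3258) - 8340)) = I*√41595 + 9666*(6419 + √(2401/1629 - 8340)) = I*√41595 + 9666*(6419 + √(-13583459/1629)) = I*√41595 + 9666*(6419 + I*√2458606079/543) = I*√41595 + (62046054 + 3222*I*√2458606079/181) = 62046054 + I*√41595 + 3222*I*√2458606079/181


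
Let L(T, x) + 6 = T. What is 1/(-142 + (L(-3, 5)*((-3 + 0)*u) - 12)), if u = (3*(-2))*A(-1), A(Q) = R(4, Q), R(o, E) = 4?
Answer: -1/802 ≈ -0.0012469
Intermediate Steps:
L(T, x) = -6 + T
A(Q) = 4
u = -24 (u = (3*(-2))*4 = -6*4 = -24)
1/(-142 + (L(-3, 5)*((-3 + 0)*u) - 12)) = 1/(-142 + ((-6 - 3)*((-3 + 0)*(-24)) - 12)) = 1/(-142 + (-(-27)*(-24) - 12)) = 1/(-142 + (-9*72 - 12)) = 1/(-142 + (-648 - 12)) = 1/(-142 - 660) = 1/(-802) = -1/802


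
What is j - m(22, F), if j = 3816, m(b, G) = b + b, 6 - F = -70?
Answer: 3772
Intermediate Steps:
F = 76 (F = 6 - 1*(-70) = 6 + 70 = 76)
m(b, G) = 2*b
j - m(22, F) = 3816 - 2*22 = 3816 - 1*44 = 3816 - 44 = 3772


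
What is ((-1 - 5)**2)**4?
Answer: 1679616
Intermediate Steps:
((-1 - 5)**2)**4 = ((-6)**2)**4 = 36**4 = 1679616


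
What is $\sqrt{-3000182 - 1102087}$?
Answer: $i \sqrt{4102269} \approx 2025.4 i$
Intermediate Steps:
$\sqrt{-3000182 - 1102087} = \sqrt{-4102269} = i \sqrt{4102269}$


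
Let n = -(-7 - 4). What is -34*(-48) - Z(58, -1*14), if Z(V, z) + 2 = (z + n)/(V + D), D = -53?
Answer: 8173/5 ≈ 1634.6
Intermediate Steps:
n = 11 (n = -1*(-11) = 11)
Z(V, z) = -2 + (11 + z)/(-53 + V) (Z(V, z) = -2 + (z + 11)/(V - 53) = -2 + (11 + z)/(-53 + V))
-34*(-48) - Z(58, -1*14) = -34*(-48) - (117 - 1*14 - 2*58)/(-53 + 58) = 1632 - (117 - 14 - 116)/5 = 1632 - (-13)/5 = 1632 - 1*(-13/5) = 1632 + 13/5 = 8173/5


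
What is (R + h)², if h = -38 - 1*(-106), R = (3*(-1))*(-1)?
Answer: 5041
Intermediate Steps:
R = 3 (R = -3*(-1) = 3)
h = 68 (h = -38 + 106 = 68)
(R + h)² = (3 + 68)² = 71² = 5041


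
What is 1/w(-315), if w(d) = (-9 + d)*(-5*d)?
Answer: -1/510300 ≈ -1.9596e-6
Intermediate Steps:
w(d) = -5*d*(-9 + d)
1/w(-315) = 1/(5*(-315)*(9 - 1*(-315))) = 1/(5*(-315)*(9 + 315)) = 1/(5*(-315)*324) = 1/(-510300) = -1/510300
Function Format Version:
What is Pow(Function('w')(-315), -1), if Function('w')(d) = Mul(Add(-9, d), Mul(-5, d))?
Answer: Rational(-1, 510300) ≈ -1.9596e-6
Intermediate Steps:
Function('w')(d) = Mul(-5, d, Add(-9, d))
Pow(Function('w')(-315), -1) = Pow(Mul(5, -315, Add(9, Mul(-1, -315))), -1) = Pow(Mul(5, -315, Add(9, 315)), -1) = Pow(Mul(5, -315, 324), -1) = Pow(-510300, -1) = Rational(-1, 510300)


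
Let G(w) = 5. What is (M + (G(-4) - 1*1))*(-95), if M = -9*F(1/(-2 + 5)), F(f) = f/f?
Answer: 475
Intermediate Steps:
F(f) = 1
M = -9 (M = -9*1 = -9)
(M + (G(-4) - 1*1))*(-95) = (-9 + (5 - 1*1))*(-95) = (-9 + (5 - 1))*(-95) = (-9 + 4)*(-95) = -5*(-95) = 475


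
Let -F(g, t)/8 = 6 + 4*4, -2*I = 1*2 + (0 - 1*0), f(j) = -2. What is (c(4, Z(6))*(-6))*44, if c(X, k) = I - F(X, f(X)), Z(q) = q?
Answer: -46200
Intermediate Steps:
I = -1 (I = -(1*2 + (0 - 1*0))/2 = -(2 + (0 + 0))/2 = -(2 + 0)/2 = -1/2*2 = -1)
F(g, t) = -176 (F(g, t) = -8*(6 + 4*4) = -8*(6 + 16) = -8*22 = -176)
c(X, k) = 175 (c(X, k) = -1 - 1*(-176) = -1 + 176 = 175)
(c(4, Z(6))*(-6))*44 = (175*(-6))*44 = -1050*44 = -46200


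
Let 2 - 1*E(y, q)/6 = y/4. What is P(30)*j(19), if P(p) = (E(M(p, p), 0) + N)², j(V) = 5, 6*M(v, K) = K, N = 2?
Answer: 845/4 ≈ 211.25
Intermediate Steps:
M(v, K) = K/6
E(y, q) = 12 - 3*y/2 (E(y, q) = 12 - 6*y/4 = 12 - 3*y/2)
P(p) = (14 - p/4)² (P(p) = ((12 - p/4) + 2)² = (14 - p/4)²)
P(30)*j(19) = ((-56 + 30)²/16)*5 = ((1/16)*(-26)²)*5 = ((1/16)*676)*5 = (169/4)*5 = 845/4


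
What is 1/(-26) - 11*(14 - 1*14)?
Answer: -1/26 ≈ -0.038462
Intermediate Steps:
1/(-26) - 11*(14 - 1*14) = -1/26 - 11*(14 - 14) = -1/26 - 11*0 = -1/26 + 0 = -1/26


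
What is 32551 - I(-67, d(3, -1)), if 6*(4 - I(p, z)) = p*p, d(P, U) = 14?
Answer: 199771/6 ≈ 33295.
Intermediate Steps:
I(p, z) = 4 - p²/6 (I(p, z) = 4 - p*p/6 = 4 - p²/6)
32551 - I(-67, d(3, -1)) = 32551 - (4 - ⅙*(-67)²) = 32551 - (4 - ⅙*4489) = 32551 - (4 - 4489/6) = 32551 - 1*(-4465/6) = 32551 + 4465/6 = 199771/6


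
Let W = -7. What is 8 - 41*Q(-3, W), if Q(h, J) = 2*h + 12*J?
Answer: 3698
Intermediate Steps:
8 - 41*Q(-3, W) = 8 - 41*(2*(-3) + 12*(-7)) = 8 - 41*(-6 - 84) = 8 - 41*(-90) = 8 + 3690 = 3698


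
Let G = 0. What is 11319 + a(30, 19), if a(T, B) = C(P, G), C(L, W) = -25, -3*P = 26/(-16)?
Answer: 11294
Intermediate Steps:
P = 13/24 (P = -26/(3*(-16)) = -26*(-1)/(3*16) = -⅓*(-13/8) = 13/24 ≈ 0.54167)
a(T, B) = -25
11319 + a(30, 19) = 11319 - 25 = 11294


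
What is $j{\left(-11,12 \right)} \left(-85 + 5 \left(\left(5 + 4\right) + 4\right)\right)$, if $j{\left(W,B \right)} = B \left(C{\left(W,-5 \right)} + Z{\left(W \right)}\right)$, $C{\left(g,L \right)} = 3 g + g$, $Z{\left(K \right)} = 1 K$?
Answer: $13200$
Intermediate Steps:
$Z{\left(K \right)} = K$
$C{\left(g,L \right)} = 4 g$
$j{\left(W,B \right)} = 5 B W$ ($j{\left(W,B \right)} = B \left(4 W + W\right) = B 5 W = 5 B W$)
$j{\left(-11,12 \right)} \left(-85 + 5 \left(\left(5 + 4\right) + 4\right)\right) = 5 \cdot 12 \left(-11\right) \left(-85 + 5 \left(\left(5 + 4\right) + 4\right)\right) = - 660 \left(-85 + 5 \left(9 + 4\right)\right) = - 660 \left(-85 + 5 \cdot 13\right) = - 660 \left(-85 + 65\right) = \left(-660\right) \left(-20\right) = 13200$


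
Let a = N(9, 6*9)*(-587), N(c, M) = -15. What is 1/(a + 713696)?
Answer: 1/722501 ≈ 1.3841e-6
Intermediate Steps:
a = 8805 (a = -15*(-587) = 8805)
1/(a + 713696) = 1/(8805 + 713696) = 1/722501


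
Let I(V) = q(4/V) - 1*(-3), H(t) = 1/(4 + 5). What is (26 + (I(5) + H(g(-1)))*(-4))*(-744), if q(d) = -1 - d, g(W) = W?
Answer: -231632/15 ≈ -15442.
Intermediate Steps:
H(t) = ⅑ (H(t) = 1/9 = ⅑)
I(V) = 2 - 4/V (I(V) = (-1 - 4/V) - 1*(-3) = (-1 - 4/V) + 3 = 2 - 4/V)
(26 + (I(5) + H(g(-1)))*(-4))*(-744) = (26 + ((2 - 4/5) + ⅑)*(-4))*(-744) = (26 + ((2 - 4*⅕) + ⅑)*(-4))*(-744) = (26 + ((2 - ⅘) + ⅑)*(-4))*(-744) = (26 + (6/5 + ⅑)*(-4))*(-744) = (26 + (59/45)*(-4))*(-744) = (26 - 236/45)*(-744) = (934/45)*(-744) = -231632/15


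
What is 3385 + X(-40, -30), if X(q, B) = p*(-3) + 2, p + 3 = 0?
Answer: 3396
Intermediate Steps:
p = -3 (p = -3 + 0 = -3)
X(q, B) = 11 (X(q, B) = -3*(-3) + 2 = 9 + 2 = 11)
3385 + X(-40, -30) = 3385 + 11 = 3396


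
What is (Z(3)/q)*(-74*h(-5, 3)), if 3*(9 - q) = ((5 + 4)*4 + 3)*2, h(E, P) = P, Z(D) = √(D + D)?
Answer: 222*√6/17 ≈ 31.987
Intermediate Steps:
Z(D) = √2*√D (Z(D) = √(2*D) = √2*√D)
q = -17 (q = 9 - ((5 + 4)*4 + 3)*2/3 = 9 - (9*4 + 3)*2/3 = 9 - (36 + 3)*2/3 = 9 - 13*2 = 9 - ⅓*78 = 9 - 26 = -17)
(Z(3)/q)*(-74*h(-5, 3)) = ((√2*√3)/(-17))*(-74*3) = (√6*(-1/17))*(-222) = -√6/17*(-222) = 222*√6/17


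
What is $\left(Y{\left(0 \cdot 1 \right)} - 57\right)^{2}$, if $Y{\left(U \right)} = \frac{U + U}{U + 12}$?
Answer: $3249$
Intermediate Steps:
$Y{\left(U \right)} = \frac{2 U}{12 + U}$
$\left(Y{\left(0 \cdot 1 \right)} - 57\right)^{2} = \left(\frac{2 \cdot 0 \cdot 1}{12 + 0 \cdot 1} - 57\right)^{2} = \left(2 \cdot 0 \frac{1}{12 + 0} - 57\right)^{2} = \left(2 \cdot 0 \cdot \frac{1}{12} - 57\right)^{2} = \left(0 - 57\right)^{2} = \left(-57\right)^{2} = 3249$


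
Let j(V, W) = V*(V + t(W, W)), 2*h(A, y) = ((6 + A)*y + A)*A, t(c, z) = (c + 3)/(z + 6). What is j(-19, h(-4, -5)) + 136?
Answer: 16309/34 ≈ 479.68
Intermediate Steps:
t(c, z) = (3 + c)/(6 + z)
h(A, y) = A*(A + y*(6 + A))/2 (h(A, y) = (((6 + A)*y + A)*A)/2 = ((y*(6 + A) + A)*A)/2 = ((A + y*(6 + A))*A)/2 = (A*(A + y*(6 + A)))/2 = A*(A + y*(6 + A))/2)
j(V, W) = V*(V + (3 + W)/(6 + W))
j(-19, h(-4, -5)) + 136 = -19*(3 + (½)*(-4)*(-4 + 6*(-5) - 4*(-5)) - 19*(6 + (½)*(-4)*(-4 + 6*(-5) - 4*(-5))))/(6 + (½)*(-4)*(-4 + 6*(-5) - 4*(-5))) + 136 = -19*(3 + (½)*(-4)*(-4 - 30 + 20) - 19*(6 + (½)*(-4)*(-4 - 30 + 20)))/(6 + (½)*(-4)*(-4 - 30 + 20)) + 136 = -19*(3 + (½)*(-4)*(-14) - 19*(6 + (½)*(-4)*(-14)))/(6 + (½)*(-4)*(-14)) + 136 = -19*(3 + 28 - 19*(6 + 28))/(6 + 28) + 136 = -19*(3 + 28 - 19*34)/34 + 136 = -19*1/34*(3 + 28 - 646) + 136 = -19*1/34*(-615) + 136 = 11685/34 + 136 = 16309/34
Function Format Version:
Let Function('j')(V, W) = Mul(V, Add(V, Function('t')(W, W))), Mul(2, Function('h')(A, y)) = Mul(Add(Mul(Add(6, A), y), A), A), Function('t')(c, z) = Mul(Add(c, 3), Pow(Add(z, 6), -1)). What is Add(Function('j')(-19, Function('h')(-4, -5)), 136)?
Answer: Rational(16309, 34) ≈ 479.68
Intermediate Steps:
Function('t')(c, z) = Mul(Pow(Add(6, z), -1), Add(3, c)) (Function('t')(c, z) = Mul(Add(3, c), Pow(Add(6, z), -1)) = Mul(Pow(Add(6, z), -1), Add(3, c)))
Function('h')(A, y) = Mul(Rational(1, 2), A, Add(A, Mul(y, Add(6, A)))) (Function('h')(A, y) = Mul(Rational(1, 2), Mul(Add(Mul(Add(6, A), y), A), A)) = Mul(Rational(1, 2), Mul(Add(Mul(y, Add(6, A)), A), A)) = Mul(Rational(1, 2), Mul(Add(A, Mul(y, Add(6, A))), A)) = Mul(Rational(1, 2), Mul(A, Add(A, Mul(y, Add(6, A))))) = Mul(Rational(1, 2), A, Add(A, Mul(y, Add(6, A)))))
Function('j')(V, W) = Mul(V, Add(V, Mul(Pow(Add(6, W), -1), Add(3, W))))
Add(Function('j')(-19, Function('h')(-4, -5)), 136) = Add(Mul(-19, Pow(Add(6, Mul(Rational(1, 2), -4, Add(-4, Mul(6, -5), Mul(-4, -5)))), -1), Add(3, Mul(Rational(1, 2), -4, Add(-4, Mul(6, -5), Mul(-4, -5))), Mul(-19, Add(6, Mul(Rational(1, 2), -4, Add(-4, Mul(6, -5), Mul(-4, -5))))))), 136) = Add(Mul(-19, Pow(Add(6, Mul(Rational(1, 2), -4, Add(-4, -30, 20))), -1), Add(3, Mul(Rational(1, 2), -4, Add(-4, -30, 20)), Mul(-19, Add(6, Mul(Rational(1, 2), -4, Add(-4, -30, 20)))))), 136) = Add(Mul(-19, Pow(Add(6, Mul(Rational(1, 2), -4, -14)), -1), Add(3, Mul(Rational(1, 2), -4, -14), Mul(-19, Add(6, Mul(Rational(1, 2), -4, -14))))), 136) = Add(Mul(-19, Pow(Add(6, 28), -1), Add(3, 28, Mul(-19, Add(6, 28)))), 136) = Add(Mul(-19, Pow(34, -1), Add(3, 28, Mul(-19, 34))), 136) = Add(Mul(-19, Rational(1, 34), Add(3, 28, -646)), 136) = Add(Mul(-19, Rational(1, 34), -615), 136) = Add(Rational(11685, 34), 136) = Rational(16309, 34)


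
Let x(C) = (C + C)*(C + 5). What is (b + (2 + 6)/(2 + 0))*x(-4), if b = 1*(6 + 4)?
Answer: -112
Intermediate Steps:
b = 10 (b = 1*10 = 10)
x(C) = 2*C*(5 + C) (x(C) = (2*C)*(5 + C) = 2*C*(5 + C))
(b + (2 + 6)/(2 + 0))*x(-4) = (10 + (2 + 6)/(2 + 0))*(2*(-4)*(5 - 4)) = (10 + 8/2)*(2*(-4)*1) = (10 + 8*(½))*(-8) = (10 + 4)*(-8) = 14*(-8) = -112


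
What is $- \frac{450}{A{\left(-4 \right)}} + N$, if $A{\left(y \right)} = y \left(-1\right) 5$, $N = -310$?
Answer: $- \frac{665}{2} \approx -332.5$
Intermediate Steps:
$A{\left(y \right)} = - 5 y$ ($A{\left(y \right)} = - y 5 = - 5 y$)
$- \frac{450}{A{\left(-4 \right)}} + N = - \frac{450}{\left(-5\right) \left(-4\right)} - 310 = - \frac{450}{20} - 310 = \left(-450\right) \frac{1}{20} - 310 = - \frac{45}{2} - 310 = - \frac{665}{2}$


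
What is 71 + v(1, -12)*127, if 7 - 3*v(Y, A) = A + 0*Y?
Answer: 2626/3 ≈ 875.33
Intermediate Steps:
v(Y, A) = 7/3 - A/3 (v(Y, A) = 7/3 - (A + 0*Y)/3 = 7/3 - (A + 0)/3 = 7/3 - A/3)
71 + v(1, -12)*127 = 71 + (7/3 - 1/3*(-12))*127 = 71 + (7/3 + 4)*127 = 71 + (19/3)*127 = 71 + 2413/3 = 2626/3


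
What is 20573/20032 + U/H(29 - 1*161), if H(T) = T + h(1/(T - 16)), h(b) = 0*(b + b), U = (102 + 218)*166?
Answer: -265346051/661056 ≈ -401.40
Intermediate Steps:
U = 53120 (U = 320*166 = 53120)
h(b) = 0 (h(b) = 0*(2*b) = 0)
H(T) = T (H(T) = T + 0 = T)
20573/20032 + U/H(29 - 1*161) = 20573/20032 + 53120/(29 - 1*161) = 20573*(1/20032) + 53120/(29 - 161) = 20573/20032 + 53120/(-132) = 20573/20032 + 53120*(-1/132) = 20573/20032 - 13280/33 = -265346051/661056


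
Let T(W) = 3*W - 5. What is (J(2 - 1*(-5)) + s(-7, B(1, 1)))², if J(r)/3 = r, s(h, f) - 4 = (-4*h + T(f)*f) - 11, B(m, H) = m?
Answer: 1600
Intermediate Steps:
T(W) = -5 + 3*W
s(h, f) = -7 - 4*h + f*(-5 + 3*f) (s(h, f) = 4 + ((-4*h + (-5 + 3*f)*f) - 11) = 4 + ((-4*h + f*(-5 + 3*f)) - 11) = 4 + (-11 - 4*h + f*(-5 + 3*f)) = -7 - 4*h + f*(-5 + 3*f))
J(r) = 3*r
(J(2 - 1*(-5)) + s(-7, B(1, 1)))² = (3*(2 - 1*(-5)) + (-7 - 4*(-7) + 1*(-5 + 3*1)))² = (3*(2 + 5) + (-7 + 28 + 1*(-5 + 3)))² = (3*7 + (-7 + 28 + 1*(-2)))² = (21 + (-7 + 28 - 2))² = (21 + 19)² = 40² = 1600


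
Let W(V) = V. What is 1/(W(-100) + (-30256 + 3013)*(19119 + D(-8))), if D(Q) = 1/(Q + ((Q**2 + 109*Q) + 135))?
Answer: -227/118234987778 ≈ -1.9199e-9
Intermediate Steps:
D(Q) = 1/(135 + Q**2 + 110*Q) (D(Q) = 1/(Q + (135 + Q**2 + 109*Q)) = 1/(135 + Q**2 + 110*Q))
1/(W(-100) + (-30256 + 3013)*(19119 + D(-8))) = 1/(-100 + (-30256 + 3013)*(19119 + 1/(135 + (-8)**2 + 110*(-8)))) = 1/(-100 - 27243*(19119 + 1/(135 + 64 - 880))) = 1/(-100 - 27243*(19119 + 1/(-681))) = 1/(-100 - 27243*(19119 - 1/681)) = 1/(-100 - 27243*13020038/681) = 1/(-100 - 118234965078/227) = 1/(-118234987778/227) = -227/118234987778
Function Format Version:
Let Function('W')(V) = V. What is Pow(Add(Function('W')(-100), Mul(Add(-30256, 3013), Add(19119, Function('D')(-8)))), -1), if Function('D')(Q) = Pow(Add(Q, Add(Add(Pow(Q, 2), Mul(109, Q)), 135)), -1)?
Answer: Rational(-227, 118234987778) ≈ -1.9199e-9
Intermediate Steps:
Function('D')(Q) = Pow(Add(135, Pow(Q, 2), Mul(110, Q)), -1) (Function('D')(Q) = Pow(Add(Q, Add(135, Pow(Q, 2), Mul(109, Q))), -1) = Pow(Add(135, Pow(Q, 2), Mul(110, Q)), -1))
Pow(Add(Function('W')(-100), Mul(Add(-30256, 3013), Add(19119, Function('D')(-8)))), -1) = Pow(Add(-100, Mul(Add(-30256, 3013), Add(19119, Pow(Add(135, Pow(-8, 2), Mul(110, -8)), -1)))), -1) = Pow(Add(-100, Mul(-27243, Add(19119, Pow(Add(135, 64, -880), -1)))), -1) = Pow(Add(-100, Mul(-27243, Add(19119, Pow(-681, -1)))), -1) = Pow(Add(-100, Mul(-27243, Add(19119, Rational(-1, 681)))), -1) = Pow(Add(-100, Mul(-27243, Rational(13020038, 681))), -1) = Pow(Add(-100, Rational(-118234965078, 227)), -1) = Pow(Rational(-118234987778, 227), -1) = Rational(-227, 118234987778)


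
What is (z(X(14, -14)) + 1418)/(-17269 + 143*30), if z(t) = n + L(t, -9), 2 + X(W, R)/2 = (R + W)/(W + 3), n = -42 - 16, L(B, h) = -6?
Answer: -1354/12979 ≈ -0.10432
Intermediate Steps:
n = -58
X(W, R) = -4 + 2*(R + W)/(3 + W) (X(W, R) = -4 + 2*((R + W)/(W + 3)) = -4 + 2*((R + W)/(3 + W)) = -4 + 2*(R + W)/(3 + W))
z(t) = -64 (z(t) = -58 - 6 = -64)
(z(X(14, -14)) + 1418)/(-17269 + 143*30) = (-64 + 1418)/(-17269 + 143*30) = 1354/(-17269 + 4290) = 1354/(-12979) = 1354*(-1/12979) = -1354/12979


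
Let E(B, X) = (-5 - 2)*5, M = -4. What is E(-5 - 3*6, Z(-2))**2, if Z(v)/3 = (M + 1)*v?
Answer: 1225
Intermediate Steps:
Z(v) = -9*v (Z(v) = 3*((-4 + 1)*v) = 3*(-3*v) = -9*v)
E(B, X) = -35 (E(B, X) = -7*5 = -35)
E(-5 - 3*6, Z(-2))**2 = (-35)**2 = 1225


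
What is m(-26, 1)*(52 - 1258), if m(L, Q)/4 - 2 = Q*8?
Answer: -48240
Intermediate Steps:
m(L, Q) = 8 + 32*Q (m(L, Q) = 8 + 4*(Q*8) = 8 + 4*(8*Q) = 8 + 32*Q)
m(-26, 1)*(52 - 1258) = (8 + 32*1)*(52 - 1258) = (8 + 32)*(-1206) = 40*(-1206) = -48240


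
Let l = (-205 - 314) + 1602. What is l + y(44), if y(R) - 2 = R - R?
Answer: 1085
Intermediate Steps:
y(R) = 2 (y(R) = 2 + (R - R) = 2 + 0 = 2)
l = 1083 (l = -519 + 1602 = 1083)
l + y(44) = 1083 + 2 = 1085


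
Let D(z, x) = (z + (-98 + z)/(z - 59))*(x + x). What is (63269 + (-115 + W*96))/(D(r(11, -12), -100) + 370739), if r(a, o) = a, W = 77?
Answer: 141092/736353 ≈ 0.19161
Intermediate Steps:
D(z, x) = 2*x*(z + (-98 + z)/(-59 + z)) (D(z, x) = (z + (-98 + z)/(-59 + z))*(2*x) = 2*x*(z + (-98 + z)/(-59 + z)))
(63269 + (-115 + W*96))/(D(r(11, -12), -100) + 370739) = (63269 + (-115 + 77*96))/(2*(-100)*(-98 + 11² - 58*11)/(-59 + 11) + 370739) = (63269 + (-115 + 7392))/(2*(-100)*(-98 + 121 - 638)/(-48) + 370739) = (63269 + 7277)/(2*(-100)*(-1/48)*(-615) + 370739) = 70546/(-5125/2 + 370739) = 70546/(736353/2) = 70546*(2/736353) = 141092/736353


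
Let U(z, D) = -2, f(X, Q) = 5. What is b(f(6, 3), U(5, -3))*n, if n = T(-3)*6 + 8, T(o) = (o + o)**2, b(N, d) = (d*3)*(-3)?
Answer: 4032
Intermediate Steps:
b(N, d) = -9*d (b(N, d) = (3*d)*(-3) = -9*d)
T(o) = 4*o**2 (T(o) = (2*o)**2 = 4*o**2)
n = 224 (n = (4*(-3)**2)*6 + 8 = (4*9)*6 + 8 = 36*6 + 8 = 216 + 8 = 224)
b(f(6, 3), U(5, -3))*n = -9*(-2)*224 = 18*224 = 4032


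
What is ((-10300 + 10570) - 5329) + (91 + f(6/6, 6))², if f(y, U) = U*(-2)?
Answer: 1182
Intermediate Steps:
f(y, U) = -2*U
((-10300 + 10570) - 5329) + (91 + f(6/6, 6))² = ((-10300 + 10570) - 5329) + (91 - 2*6)² = (270 - 5329) + (91 - 12)² = -5059 + 79² = -5059 + 6241 = 1182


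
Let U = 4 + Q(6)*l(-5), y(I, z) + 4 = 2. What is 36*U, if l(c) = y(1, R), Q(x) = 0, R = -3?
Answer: 144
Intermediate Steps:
y(I, z) = -2 (y(I, z) = -4 + 2 = -2)
l(c) = -2
U = 4 (U = 4 + 0*(-2) = 4 + 0 = 4)
36*U = 36*4 = 144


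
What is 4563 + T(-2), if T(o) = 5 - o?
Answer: 4570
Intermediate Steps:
4563 + T(-2) = 4563 + (5 - 1*(-2)) = 4563 + (5 + 2) = 4563 + 7 = 4570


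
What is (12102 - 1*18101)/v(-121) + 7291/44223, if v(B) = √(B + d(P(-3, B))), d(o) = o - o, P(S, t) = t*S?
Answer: 7291/44223 + 5999*I/11 ≈ 0.16487 + 545.36*I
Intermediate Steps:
P(S, t) = S*t
d(o) = 0
v(B) = √B (v(B) = √(B + 0) = √B)
(12102 - 1*18101)/v(-121) + 7291/44223 = (12102 - 1*18101)/(√(-121)) + 7291/44223 = (12102 - 18101)/((11*I)) + 7291*(1/44223) = -(-5999)*I/11 + 7291/44223 = 5999*I/11 + 7291/44223 = 7291/44223 + 5999*I/11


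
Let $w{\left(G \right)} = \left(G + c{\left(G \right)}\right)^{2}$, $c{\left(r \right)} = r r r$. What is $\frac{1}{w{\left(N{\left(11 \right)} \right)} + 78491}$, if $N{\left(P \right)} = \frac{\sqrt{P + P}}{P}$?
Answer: $\frac{1331}{104471859} \approx 1.274 \cdot 10^{-5}$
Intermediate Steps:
$N{\left(P \right)} = \frac{\sqrt{2}}{\sqrt{P}}$ ($N{\left(P \right)} = \frac{\sqrt{2 P}}{P} = \frac{\sqrt{2} \sqrt{P}}{P} = \frac{\sqrt{2}}{\sqrt{P}}$)
$c{\left(r \right)} = r^{3}$ ($c{\left(r \right)} = r^{2} r = r^{3}$)
$w{\left(G \right)} = \left(G + G^{3}\right)^{2}$
$\frac{1}{w{\left(N{\left(11 \right)} \right)} + 78491} = \frac{1}{\left(\frac{\sqrt{2}}{\sqrt{11}}\right)^{2} \left(1 + \left(\frac{\sqrt{2}}{\sqrt{11}}\right)^{2}\right)^{2} + 78491} = \frac{1}{\left(\sqrt{2} \frac{\sqrt{11}}{11}\right)^{2} \left(1 + \left(\sqrt{2} \frac{\sqrt{11}}{11}\right)^{2}\right)^{2} + 78491} = \frac{1}{\left(\frac{\sqrt{22}}{11}\right)^{2} \left(1 + \left(\frac{\sqrt{22}}{11}\right)^{2}\right)^{2} + 78491} = \frac{1}{\frac{2 \left(1 + \frac{2}{11}\right)^{2}}{11} + 78491} = \frac{1}{\frac{2 \left(\frac{13}{11}\right)^{2}}{11} + 78491} = \frac{1}{\frac{2}{11} \cdot \frac{169}{121} + 78491} = \frac{1}{\frac{338}{1331} + 78491} = \frac{1}{\frac{104471859}{1331}} = \frac{1331}{104471859}$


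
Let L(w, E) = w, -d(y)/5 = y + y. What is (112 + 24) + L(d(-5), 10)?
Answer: 186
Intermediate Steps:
d(y) = -10*y (d(y) = -5*(y + y) = -10*y)
(112 + 24) + L(d(-5), 10) = (112 + 24) - 10*(-5) = 136 + 50 = 186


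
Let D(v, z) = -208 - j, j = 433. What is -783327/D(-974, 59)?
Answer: 783327/641 ≈ 1222.0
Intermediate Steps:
D(v, z) = -641 (D(v, z) = -208 - 1*433 = -208 - 433 = -641)
-783327/D(-974, 59) = -783327/(-641) = -783327*(-1/641) = 783327/641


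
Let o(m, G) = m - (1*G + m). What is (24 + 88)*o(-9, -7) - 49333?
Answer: -48549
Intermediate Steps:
o(m, G) = -G (o(m, G) = m - (G + m) = m + (-G - m) = -G)
(24 + 88)*o(-9, -7) - 49333 = (24 + 88)*(-1*(-7)) - 49333 = 112*7 - 49333 = 784 - 49333 = -48549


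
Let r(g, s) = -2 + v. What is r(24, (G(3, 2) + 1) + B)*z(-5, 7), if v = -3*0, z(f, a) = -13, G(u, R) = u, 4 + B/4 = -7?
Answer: 26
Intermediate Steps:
B = -44 (B = -16 + 4*(-7) = -16 - 28 = -44)
v = 0
r(g, s) = -2 (r(g, s) = -2 + 0 = -2)
r(24, (G(3, 2) + 1) + B)*z(-5, 7) = -2*(-13) = 26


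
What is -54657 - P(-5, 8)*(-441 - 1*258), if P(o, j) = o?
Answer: -58152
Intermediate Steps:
-54657 - P(-5, 8)*(-441 - 1*258) = -54657 - (-5)*(-441 - 1*258) = -54657 - (-5)*(-441 - 258) = -54657 - (-5)*(-699) = -54657 - 1*3495 = -54657 - 3495 = -58152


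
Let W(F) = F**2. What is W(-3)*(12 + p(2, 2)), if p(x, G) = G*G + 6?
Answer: 198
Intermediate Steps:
p(x, G) = 6 + G**2 (p(x, G) = G**2 + 6 = 6 + G**2)
W(-3)*(12 + p(2, 2)) = (-3)**2*(12 + (6 + 2**2)) = 9*(12 + (6 + 4)) = 9*(12 + 10) = 9*22 = 198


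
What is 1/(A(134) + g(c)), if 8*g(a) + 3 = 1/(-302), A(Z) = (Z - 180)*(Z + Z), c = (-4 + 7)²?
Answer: -2416/29785355 ≈ -8.1114e-5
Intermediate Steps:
c = 9 (c = 3² = 9)
A(Z) = 2*Z*(-180 + Z) (A(Z) = (-180 + Z)*(2*Z) = 2*Z*(-180 + Z))
g(a) = -907/2416 (g(a) = -3/8 + (⅛)/(-302) = -3/8 + (⅛)*(-1/302) = -3/8 - 1/2416 = -907/2416)
1/(A(134) + g(c)) = 1/(2*134*(-180 + 134) - 907/2416) = 1/(2*134*(-46) - 907/2416) = 1/(-12328 - 907/2416) = 1/(-29785355/2416) = -2416/29785355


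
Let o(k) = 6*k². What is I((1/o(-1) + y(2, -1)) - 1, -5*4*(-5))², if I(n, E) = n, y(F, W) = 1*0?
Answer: 25/36 ≈ 0.69444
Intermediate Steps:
y(F, W) = 0
I((1/o(-1) + y(2, -1)) - 1, -5*4*(-5))² = ((1/(6*(-1)²) + 0) - 1)² = ((1/(6*1) + 0) - 1)² = ((1/6 + 0) - 1)² = ((⅙ + 0) - 1)² = (⅙ - 1)² = (-⅚)² = 25/36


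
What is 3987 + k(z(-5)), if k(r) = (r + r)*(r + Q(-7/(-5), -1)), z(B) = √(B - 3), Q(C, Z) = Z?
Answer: 3971 - 4*I*√2 ≈ 3971.0 - 5.6569*I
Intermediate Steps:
z(B) = √(-3 + B)
k(r) = 2*r*(-1 + r) (k(r) = (r + r)*(r - 1) = (2*r)*(-1 + r) = 2*r*(-1 + r))
3987 + k(z(-5)) = 3987 + 2*√(-3 - 5)*(-1 + √(-3 - 5)) = 3987 + 2*√(-8)*(-1 + √(-8)) = 3987 + 2*(2*I*√2)*(-1 + 2*I*√2) = 3987 + 4*I*√2*(-1 + 2*I*√2)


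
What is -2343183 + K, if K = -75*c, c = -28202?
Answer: -228033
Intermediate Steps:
K = 2115150 (K = -75*(-28202) = 2115150)
-2343183 + K = -2343183 + 2115150 = -228033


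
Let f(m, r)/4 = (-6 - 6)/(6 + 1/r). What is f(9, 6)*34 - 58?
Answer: -11938/37 ≈ -322.65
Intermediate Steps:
f(m, r) = -48/(6 + 1/r) (f(m, r) = 4*((-6 - 6)/(6 + 1/r)) = 4*(-12/(6 + 1/r)) = -48/(6 + 1/r))
f(9, 6)*34 - 58 = -48*6/(1 + 6*6)*34 - 58 = -48*6/(1 + 36)*34 - 58 = -48*6/37*34 - 58 = -48*6*1/37*34 - 58 = -288/37*34 - 58 = -9792/37 - 58 = -11938/37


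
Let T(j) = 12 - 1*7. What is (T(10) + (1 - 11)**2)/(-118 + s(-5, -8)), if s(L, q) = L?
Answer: -35/41 ≈ -0.85366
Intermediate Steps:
T(j) = 5 (T(j) = 12 - 7 = 5)
(T(10) + (1 - 11)**2)/(-118 + s(-5, -8)) = (5 + (1 - 11)**2)/(-118 - 5) = (5 + (-10)**2)/(-123) = (5 + 100)*(-1/123) = 105*(-1/123) = -35/41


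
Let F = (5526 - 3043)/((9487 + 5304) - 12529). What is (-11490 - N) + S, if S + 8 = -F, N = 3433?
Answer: -2598185/174 ≈ -14932.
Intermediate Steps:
F = 191/174 (F = 2483/(14791 - 12529) = 2483/2262 = 2483*(1/2262) = 191/174 ≈ 1.0977)
S = -1583/174 (S = -8 - 1*191/174 = -8 - 191/174 = -1583/174 ≈ -9.0977)
(-11490 - N) + S = (-11490 - 1*3433) - 1583/174 = (-11490 - 3433) - 1583/174 = -14923 - 1583/174 = -2598185/174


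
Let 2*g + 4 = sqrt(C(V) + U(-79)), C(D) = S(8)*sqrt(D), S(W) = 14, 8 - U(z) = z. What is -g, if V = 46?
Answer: 2 - sqrt(87 + 14*sqrt(46))/2 ≈ -4.7445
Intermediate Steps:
U(z) = 8 - z
C(D) = 14*sqrt(D)
g = -2 + sqrt(87 + 14*sqrt(46))/2 (g = -2 + sqrt(14*sqrt(46) + (8 - 1*(-79)))/2 = -2 + sqrt(14*sqrt(46) + (8 + 79))/2 = -2 + sqrt(14*sqrt(46) + 87)/2 = -2 + sqrt(87 + 14*sqrt(46))/2 ≈ 4.7445)
-g = -(-2 + sqrt(87 + 14*sqrt(46))/2) = 2 - sqrt(87 + 14*sqrt(46))/2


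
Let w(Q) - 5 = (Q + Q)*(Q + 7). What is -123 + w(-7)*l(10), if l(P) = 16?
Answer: -43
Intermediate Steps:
w(Q) = 5 + 2*Q*(7 + Q) (w(Q) = 5 + (Q + Q)*(Q + 7) = 5 + (2*Q)*(7 + Q) = 5 + 2*Q*(7 + Q))
-123 + w(-7)*l(10) = -123 + (5 + 2*(-7)² + 14*(-7))*16 = -123 + (5 + 2*49 - 98)*16 = -123 + (5 + 98 - 98)*16 = -123 + 5*16 = -123 + 80 = -43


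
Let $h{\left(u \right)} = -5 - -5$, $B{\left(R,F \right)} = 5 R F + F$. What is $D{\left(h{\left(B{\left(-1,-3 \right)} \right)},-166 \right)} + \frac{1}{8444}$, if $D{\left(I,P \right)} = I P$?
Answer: $\frac{1}{8444} \approx 0.00011843$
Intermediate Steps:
$B{\left(R,F \right)} = F + 5 F R$ ($B{\left(R,F \right)} = 5 F R + F = F + 5 F R$)
$h{\left(u \right)} = 0$ ($h{\left(u \right)} = -5 + 5 = 0$)
$D{\left(h{\left(B{\left(-1,-3 \right)} \right)},-166 \right)} + \frac{1}{8444} = 0 \left(-166\right) + \frac{1}{8444} = 0 + \frac{1}{8444} = \frac{1}{8444}$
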